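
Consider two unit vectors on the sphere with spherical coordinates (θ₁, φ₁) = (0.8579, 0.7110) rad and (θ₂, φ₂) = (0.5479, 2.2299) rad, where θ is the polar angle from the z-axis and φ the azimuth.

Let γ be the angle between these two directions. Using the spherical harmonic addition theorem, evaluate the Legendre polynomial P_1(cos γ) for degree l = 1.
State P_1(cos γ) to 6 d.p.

0.578731

Expand P_1 via completeness: Σ_{m} conj(Y_{1,m}) at Ω₁ times Y_{1,m} at Ω₂ —
  m=-1: Y*=(0.198032, 0.170559)  Y=(-0.110213, -0.142271)  product (0.002440, -0.046972)
  m=+0: Y*=(0.319559, -0.000000)  Y=(0.417081, 0.000000)  product (0.133282, 0.000000)
  m=+1: Y*=(-0.198032, 0.170559)  Y=(0.110213, -0.142271)  product (0.002440, 0.046972)
Σ over m = (0.138162, 0.000000); ×(4π/3) → (0.578731, 0.000000). Real part: 0.578731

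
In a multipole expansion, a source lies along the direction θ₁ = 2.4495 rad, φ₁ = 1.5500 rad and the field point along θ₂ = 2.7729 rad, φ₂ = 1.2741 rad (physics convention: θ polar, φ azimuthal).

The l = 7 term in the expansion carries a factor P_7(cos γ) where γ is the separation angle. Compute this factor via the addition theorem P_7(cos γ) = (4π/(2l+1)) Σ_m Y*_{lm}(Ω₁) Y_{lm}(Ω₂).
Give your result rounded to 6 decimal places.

-0.109599

Expand P_7 via completeness: Σ_{m} conj(Y_{7,m}) at Ω₁ times Y_{7,m} at Ω₂ —
  term(m=-7) = -0.00000 + 0.00001j   from Y*(Ω₁)=-0.00313 - 0.02132j, Y(Ω₂)=-0.00035 - 0.00019j
  term(m=-6) = -0.00003 + 0.00037j   from Y*(Ω₁)=0.09653 - 0.01211j, Y(Ω₂)=-0.00079 + 0.00374j
  term(m=-5) = 0.00114 + 0.00588j   from Y*(Ω₁)=0.02703 + 0.25900j, Y(Ω₂)=0.02292 - 0.00201j
  term(m=-4) = 0.01906 + 0.03779j   from Y*(Ω₁)=-0.43943 + 0.03664j, Y(Ω₂)=-0.03596 - 0.08899j
  term(m=-3) = 0.07660 + 0.08337j   from Y*(Ω₁)=-0.02532 - 0.40527j, Y(Ω₂)=-0.21667 + 0.17547j
  term(m=-2) = 0.00091 + 0.00056j   from Y*(Ω₁)=0.00205 - 0.00009j, Y(Ω₂)=0.43300 + 0.29205j
  term(m=-1) = -0.17517 - 0.04960j   from Y*(Ω₁)=-0.00810 - 0.38930j, Y(Ω₂)=0.13669 - 0.44712j
  term(m=+0) = 0.02417 + 0.00000j   from Y*(Ω₁)=0.12757 + 0.00000j, Y(Ω₂)=0.18945 + 0.00000j
  term(m=+1) = -0.17517 + 0.04960j   from Y*(Ω₁)=0.00810 - 0.38930j, Y(Ω₂)=-0.13669 - 0.44712j
  term(m=+2) = 0.00091 - 0.00056j   from Y*(Ω₁)=0.00205 + 0.00009j, Y(Ω₂)=0.43300 - 0.29205j
  term(m=+3) = 0.07660 - 0.08337j   from Y*(Ω₁)=0.02532 - 0.40527j, Y(Ω₂)=0.21667 + 0.17547j
  term(m=+4) = 0.01906 - 0.03779j   from Y*(Ω₁)=-0.43943 - 0.03664j, Y(Ω₂)=-0.03596 + 0.08899j
  term(m=+5) = 0.00114 - 0.00588j   from Y*(Ω₁)=-0.02703 + 0.25900j, Y(Ω₂)=-0.02292 - 0.00201j
  term(m=+6) = -0.00003 - 0.00037j   from Y*(Ω₁)=0.09653 + 0.01211j, Y(Ω₂)=-0.00079 - 0.00374j
  term(m=+7) = -0.00000 - 0.00001j   from Y*(Ω₁)=0.00313 - 0.02132j, Y(Ω₂)=0.00035 - 0.00019j
Σ over m = -0.13082 - 0.00000j; ×(4π/15) → -0.10960 - 0.00000j. Real part: -0.109599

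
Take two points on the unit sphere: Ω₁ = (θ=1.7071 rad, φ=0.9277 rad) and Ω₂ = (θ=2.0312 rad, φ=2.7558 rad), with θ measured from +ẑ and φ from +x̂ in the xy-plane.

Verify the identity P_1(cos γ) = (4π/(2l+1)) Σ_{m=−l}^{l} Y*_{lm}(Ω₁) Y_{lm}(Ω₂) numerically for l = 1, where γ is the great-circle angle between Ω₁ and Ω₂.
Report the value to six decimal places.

Summing Y*_{l m}(θ₁,φ₁)·Y_{l m}(θ₂,φ₂) over m ∈ [−1, 1]; prefactor 4π/(2·1+1) = 4.188790:
  m=-1: 0.20526 + 0.27391j × -0.28677 - 0.11647j = -0.02696 - 0.10246j  (running Σ = -0.02696 - 0.10246j)
  m=0: -0.06639 + 0.00000j × -0.21709 + 0.00000j = 0.01441 + 0.00000j  (running Σ = -0.01255 - 0.10246j)
  m=1: -0.20526 + 0.27391j × 0.28677 - 0.11647j = -0.02696 + 0.10246j  (running Σ = -0.03951 + 0.00000j)
Total Σ_m = -0.03951 + 0.00000j. Multiply by 4.188790: -0.16549 + 0.00000j. P_1(cos γ) = -0.165488

-0.165488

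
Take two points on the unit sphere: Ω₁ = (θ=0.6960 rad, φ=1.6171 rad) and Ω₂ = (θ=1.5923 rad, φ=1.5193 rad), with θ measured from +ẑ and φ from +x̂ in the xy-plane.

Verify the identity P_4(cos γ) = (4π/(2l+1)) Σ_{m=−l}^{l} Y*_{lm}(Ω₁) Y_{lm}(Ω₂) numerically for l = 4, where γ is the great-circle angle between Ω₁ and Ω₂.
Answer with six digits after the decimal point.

Summing Y*_{l m}(θ₁,φ₁)·Y_{l m}(θ₂,φ₂) over m ∈ [−4, 4]; prefactor 4π/(2·4+1) = 1.396263:
  m=-4: +0.073502+0.013772i × +0.432777+0.090428i = +0.030565+0.012607i  (running Σ = +0.030565+0.012607i)
  m=-3: +0.035055-0.250727i × +0.004138-0.026574i = -0.006518-0.001969i  (running Σ = +0.024047+0.010638i)
  m=-2: -0.427545-0.039707i × +0.331520+0.034265i = -0.140379-0.027814i  (running Σ = -0.116332-0.017176i)
  m=-1: -0.012094+0.260998i × +0.001569-0.030437i = +0.007925+0.000778i  (running Σ = -0.108407-0.016399i)
  m=0: -0.267493-0.000000i × +0.315890+0.000000i = -0.084498-0.000000i  (running Σ = -0.192906-0.016399i)
  m=1: +0.012094+0.260998i × -0.001569-0.030437i = +0.007925-0.000778i  (running Σ = -0.184981-0.017176i)
  m=2: -0.427545+0.039707i × +0.331520-0.034265i = -0.140379+0.027814i  (running Σ = -0.325360+0.010638i)
  m=3: -0.035055-0.250727i × -0.004138-0.026574i = -0.006518+0.001969i  (running Σ = -0.331878+0.012607i)
  m=4: +0.073502-0.013772i × +0.432777-0.090428i = +0.030565-0.012607i  (running Σ = -0.301313+0.000000i)
Σ over m = -0.301313+0.000000i; ×(4π/9) → -0.420713+0.000000i. Real part: -0.420713

-0.420713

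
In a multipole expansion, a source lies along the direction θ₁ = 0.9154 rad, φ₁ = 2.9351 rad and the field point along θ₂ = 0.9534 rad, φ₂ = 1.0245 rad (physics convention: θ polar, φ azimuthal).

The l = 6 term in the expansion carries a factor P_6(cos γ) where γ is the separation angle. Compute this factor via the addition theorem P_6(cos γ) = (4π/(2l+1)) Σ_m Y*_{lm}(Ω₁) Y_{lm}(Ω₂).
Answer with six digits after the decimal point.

Summing Y*_{l m}(θ₁,φ₁)·Y_{l m}(θ₂,φ₂) over m ∈ [−6, 6]; prefactor 4π/(2·6+1) = 0.966644:
  m=-6: 0.03908 - 0.11341j × 0.14066 + 0.01928j = 0.00768 - 0.01520j  (running Σ = 0.00768 - 0.01520j)
  m=-5: -0.16378 + 0.27427j × 0.13922 + 0.32023j = -0.11063 - 0.01426j  (running Σ = -0.10295 - 0.02946j)
  m=-4: 0.29485 - 0.31980j × -0.24424 + 0.34621j = 0.03870 + 0.18019j  (running Σ = -0.06424 + 0.15073j)
  m=-3: -0.17493 + 0.12475j × -0.14003 - 0.00955j = 0.02569 - 0.01580j  (running Σ = -0.03856 + 0.13493j)
  m=-2: -0.21242 + 0.09308j × 0.13213 + 0.25492j = -0.05179 - 0.04185j  (running Σ = -0.09035 + 0.09308j)
  m=-1: 0.30986 - 0.06491j × -0.13616 + 0.22394j = -0.02765 + 0.07823j  (running Σ = -0.11801 + 0.17131j)
  m=0: 0.15122 + 0.00000j × 0.22279 + 0.00000j = 0.03369 + 0.00000j  (running Σ = -0.08432 + 0.17131j)
  m=1: -0.30986 - 0.06491j × 0.13616 + 0.22394j = -0.02765 - 0.07823j  (running Σ = -0.11197 + 0.09308j)
  m=2: -0.21242 - 0.09308j × 0.13213 - 0.25492j = -0.05179 + 0.04185j  (running Σ = -0.16377 + 0.13493j)
  m=3: 0.17493 + 0.12475j × 0.14003 - 0.00955j = 0.02569 + 0.01580j  (running Σ = -0.13808 + 0.15073j)
  m=4: 0.29485 + 0.31980j × -0.24424 - 0.34621j = 0.03870 - 0.18019j  (running Σ = -0.09938 - 0.02946j)
  m=5: 0.16378 + 0.27427j × -0.13922 + 0.32023j = -0.11063 + 0.01426j  (running Σ = -0.21001 - 0.01520j)
  m=6: 0.03908 + 0.11341j × 0.14066 - 0.01928j = 0.00768 + 0.01520j  (running Σ = -0.20232 + 0.00000j)
Accumulated sum -0.20232 + 0.00000j; after 4π/(2l+1) scaling, -0.19557 + 0.00000j ⇒ P_6 = -0.195574

-0.195574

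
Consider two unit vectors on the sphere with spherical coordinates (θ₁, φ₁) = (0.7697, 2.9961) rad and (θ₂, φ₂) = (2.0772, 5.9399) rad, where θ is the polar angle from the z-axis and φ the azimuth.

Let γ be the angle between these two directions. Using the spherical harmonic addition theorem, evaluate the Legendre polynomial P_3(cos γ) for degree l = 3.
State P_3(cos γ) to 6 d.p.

-0.692406

Summing Y*_{l m}(θ₁,φ₁)·Y_{l m}(θ₂,φ₂) over m ∈ [−3, 3]; prefactor 4π/(2·3+1) = 1.795196:
  m=-3: Y*=(-0.127436, 0.059447)  Y=(0.143681, 0.239186)  product (-0.032529, -0.021940)
  m=-2: Y*=(0.340493, -0.101973)  Y=(-0.293191, -0.240295)  product (-0.124333, -0.051921)
  m=-1: Y*=(-0.351261, 0.051470)  Y=(0.046918, 0.016770)  product (-0.017344, -0.003476)
  m=+0: Y*=(-0.112962, -0.000000)  Y=(0.330097, 0.000000)  product (-0.037288, -0.000000)
  m=+1: Y*=(0.351261, 0.051470)  Y=(-0.046918, 0.016770)  product (-0.017344, 0.003476)
  m=+2: Y*=(0.340493, 0.101973)  Y=(-0.293191, 0.240295)  product (-0.124333, 0.051921)
  m=+3: Y*=(0.127436, 0.059447)  Y=(-0.143681, 0.239186)  product (-0.032529, 0.021940)
Σ over m = (-0.385699, 0.000000); ×(4π/7) → (-0.692406, 0.000000). Real part: -0.692406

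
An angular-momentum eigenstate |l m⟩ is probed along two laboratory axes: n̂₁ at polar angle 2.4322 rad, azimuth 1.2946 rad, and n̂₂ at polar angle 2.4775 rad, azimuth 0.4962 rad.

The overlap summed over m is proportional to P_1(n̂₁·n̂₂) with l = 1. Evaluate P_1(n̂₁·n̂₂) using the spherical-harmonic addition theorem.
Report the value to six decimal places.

0.877671

Term-by-term m-sum for l=1 (normalisation 4π/3 = 4.188790):
  m=-1: Y*=(0.061370, 0.216516)  Y=(0.187262, -0.101380)  product (0.033443, 0.034324)
  m=+0: Y*=(-0.370731, -0.000000)  Y=(-0.384763, 0.000000)  product (0.142643, 0.000000)
  m=+1: Y*=(-0.061370, 0.216516)  Y=(-0.187262, -0.101380)  product (0.033443, -0.034324)
Total Σ_m = (0.209529, 0.000000). Multiply by 4.188790: (0.877671, 0.000000). P_1(cos γ) = 0.877671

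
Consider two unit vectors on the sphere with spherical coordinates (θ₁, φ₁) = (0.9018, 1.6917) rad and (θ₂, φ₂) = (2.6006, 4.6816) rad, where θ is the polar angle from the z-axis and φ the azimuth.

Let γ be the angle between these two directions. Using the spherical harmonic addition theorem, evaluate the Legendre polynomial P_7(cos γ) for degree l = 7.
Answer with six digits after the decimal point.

Summing Y*_{l m}(θ₁,φ₁)·Y_{l m}(θ₂,φ₂) over m ∈ [−7, 7]; prefactor 4π/(2·7+1) = 0.837758:
  m=-7: (0.068444, -0.060573) × (0.001027, -0.004693) = (-0.000214, -0.000383)  (running Σ = (-0.000214, -0.000383))
  m=-6: (-0.202303, -0.179383) × (0.029409, 0.005495) = (-0.004964, -0.006387)  (running Σ = (-0.005178, -0.006771))
  m=-5: (-0.247814, 0.358739) × (-0.017430, 0.112325) = (-0.035976, -0.034088)  (running Σ = (-0.041154, -0.040859))
  m=-4: (0.305218, 0.160305) × (-0.287718, -0.035614) = (-0.082108, -0.056993)  (running Σ = (-0.123261, -0.097852))
  m=-3: (-0.023295, 0.061382) × (0.044197, -0.477131) = (0.028258, 0.013828)  (running Σ = (-0.095003, -0.084024))
  m=-2: (0.356763, 0.087990) × (0.404045, 0.024912) = (0.141956, 0.044439)  (running Σ = (0.046953, -0.039585))
  m=-1: (0.011453, -0.094269) × (0.002903, -0.094265) = (-0.008853, -0.001353)  (running Σ = (0.038100, -0.040938))
  m=0: (0.340767, -0.000000) × (0.439472, 0.000000) = (0.149757, 0.000000)  (running Σ = (0.187857, -0.040938))
  m=1: (-0.011453, -0.094269) × (-0.002903, -0.094265) = (-0.008853, 0.001353)  (running Σ = (0.179004, -0.039585))
  m=2: (0.356763, -0.087990) × (0.404045, -0.024912) = (0.141956, -0.044439)  (running Σ = (0.320961, -0.084024))
  m=3: (0.023295, 0.061382) × (-0.044197, -0.477131) = (0.028258, -0.013828)  (running Σ = (0.349218, -0.097852))
  m=4: (0.305218, -0.160305) × (-0.287718, 0.035614) = (-0.082108, 0.056993)  (running Σ = (0.267111, -0.040859))
  m=5: (0.247814, 0.358739) × (0.017430, 0.112325) = (-0.035976, 0.034088)  (running Σ = (0.231135, -0.006771))
  m=6: (-0.202303, 0.179383) × (0.029409, -0.005495) = (-0.004964, 0.006387)  (running Σ = (0.226171, -0.000383))
  m=7: (-0.068444, -0.060573) × (-0.001027, -0.004693) = (-0.000214, 0.000383)  (running Σ = (0.225957, -0.000000))
Accumulated sum (0.225957, -0.000000); after 4π/(2l+1) scaling, (0.189297, -0.000000) ⇒ P_7 = 0.189297

0.189297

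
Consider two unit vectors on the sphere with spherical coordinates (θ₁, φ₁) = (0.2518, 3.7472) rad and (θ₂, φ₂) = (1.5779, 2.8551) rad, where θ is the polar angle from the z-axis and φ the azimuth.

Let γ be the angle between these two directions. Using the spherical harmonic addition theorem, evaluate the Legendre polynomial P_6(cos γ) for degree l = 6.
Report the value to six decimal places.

-0.175455

Addition theorem: P_6(cos γ) = (4π/13) Σ_m Y*_{lm}(Ω₁) Y_{lm}(Ω₂), m = −6…6:
  m=-6: (-0.000102, -0.000055) × (-0.071301, 0.477719) = (0.000033, -0.000045)  (running Σ = (0.000033, -0.000045))
  m=-5: (0.001546, -0.000176) × (0.001639, 0.011773) = (0.000005, 0.000018)  (running Σ = (0.000038, -0.000027))
  m=-4: (-0.009637, 0.008438) × (-0.146955, -0.324854) = (0.004157, 0.001891)  (running Σ = (0.004195, 0.001864))
  m=-3: (0.017387, -0.069241) × (-0.009060, -0.010513) = (-0.000885, 0.000445)  (running Σ = (0.003310, 0.002308))
  m=-2: (0.093534, 0.248810) × (0.273415, 0.176404) = (-0.018317, 0.084528)  (running Σ = (-0.015008, 0.086836))
  m=-1: (-0.481576, -0.333443) × (0.014032, 0.004134) = (-0.005379, -0.006669)  (running Σ = (-0.020387, 0.080167))
  m=0: (0.443252, -0.000000) × (-0.317509, 0.000000) = (-0.140737, 0.000000)  (running Σ = (-0.161123, 0.080167))
  m=1: (0.481576, -0.333443) × (-0.014032, 0.004134) = (-0.005379, 0.006669)  (running Σ = (-0.166502, 0.086836))
  m=2: (0.093534, -0.248810) × (0.273415, -0.176404) = (-0.018317, -0.084528)  (running Σ = (-0.184820, 0.002308))
  m=3: (-0.017387, -0.069241) × (0.009060, -0.010513) = (-0.000885, -0.000445)  (running Σ = (-0.185705, 0.001864))
  m=4: (-0.009637, -0.008438) × (-0.146955, 0.324854) = (0.004157, -0.001891)  (running Σ = (-0.181548, -0.000027))
  m=5: (-0.001546, -0.000176) × (-0.001639, 0.011773) = (0.000005, -0.000018)  (running Σ = (-0.181543, -0.000045))
  m=6: (-0.000102, 0.000055) × (-0.071301, -0.477719) = (0.000033, 0.000045)  (running Σ = (-0.181510, -0.000000))
Σ over m = (-0.181510, -0.000000); ×(4π/13) → (-0.175455, -0.000000). Real part: -0.175455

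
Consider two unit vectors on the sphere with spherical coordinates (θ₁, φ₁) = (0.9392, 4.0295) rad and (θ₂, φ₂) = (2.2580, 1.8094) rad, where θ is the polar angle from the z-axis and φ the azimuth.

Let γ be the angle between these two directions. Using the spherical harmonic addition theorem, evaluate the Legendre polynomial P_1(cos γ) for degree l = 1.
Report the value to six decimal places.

Summing Y*_{l m}(θ₁,φ₁)·Y_{l m}(θ₂,φ₂) over m ∈ [−1, 1]; prefactor 4π/(2·1+1) = 4.188790:
  term(m=-1) = -0.045028+0.059317i   from Y*(Ω₁)=-0.175961-0.216314i, Y(Ω₂)=-0.063122-0.259508i
  term(m=+0) = -0.089419+0.000000i   from Y*(Ω₁)=+0.288487-0.000000i, Y(Ω₂)=-0.309959+0.000000i
  term(m=+1) = -0.045028-0.059317i   from Y*(Ω₁)=+0.175961-0.216314i, Y(Ω₂)=+0.063122-0.259508i
Σ over m = -0.179476+0.000000i; ×(4π/3) → -0.751786+0.000000i. Real part: -0.751786

-0.751786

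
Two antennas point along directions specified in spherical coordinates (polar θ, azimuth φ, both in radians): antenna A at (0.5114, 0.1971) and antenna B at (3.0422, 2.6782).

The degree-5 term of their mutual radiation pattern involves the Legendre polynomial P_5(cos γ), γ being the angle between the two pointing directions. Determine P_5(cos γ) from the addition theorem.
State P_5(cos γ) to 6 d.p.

Addition theorem: P_5(cos γ) = (4π/11) Σ_m Y*_{lm}(Ω₁) Y_{lm}(Ω₂), m = −5…5:
  m=-5: (0.007199, 0.010861) × (0.000003, -0.000003) = (0.000000, 0.000000)  (running Σ = (0.000000, 0.000000))
  m=-4: (0.051763, 0.052074) × (0.000040, -0.000136) = (0.000009, -0.000005)  (running Σ = (0.000009, -0.000005))
  m=-3: (0.196755, 0.132109) × (-0.000480, -0.002631) = (0.000253, -0.000581)  (running Σ = (0.000262, -0.000586))
  m=-2: (0.418828, 0.174221) × (-0.019645, -0.026166) = (-0.003669, -0.014381)  (running Σ = (-0.003407, -0.014968))
  m=-1: (0.384026, 0.076687) × (-0.219657, -0.109758) = (-0.075937, -0.058995)  (running Σ = (-0.079344, -0.073962))
  m=0: (-0.183434, -0.000000) × (-0.867528, 0.000000) = (0.159134, 0.000000)  (running Σ = (0.079790, -0.073962))
  m=1: (-0.384026, 0.076687) × (0.219657, -0.109758) = (-0.075937, 0.058995)  (running Σ = (0.003853, -0.014968))
  m=2: (0.418828, -0.174221) × (-0.019645, 0.026166) = (-0.003669, 0.014381)  (running Σ = (0.000184, -0.000586))
  m=3: (-0.196755, 0.132109) × (0.000480, -0.002631) = (0.000253, 0.000581)  (running Σ = (0.000437, -0.000005))
  m=4: (0.051763, -0.052074) × (0.000040, 0.000136) = (0.000009, 0.000005)  (running Σ = (0.000446, 0.000000))
  m=5: (-0.007199, 0.010861) × (-0.000003, -0.000003) = (0.000000, -0.000000)  (running Σ = (0.000446, 0.000000))
Accumulated sum (0.000446, 0.000000); after 4π/(2l+1) scaling, (0.000510, 0.000000) ⇒ P_5 = 0.000510

0.000510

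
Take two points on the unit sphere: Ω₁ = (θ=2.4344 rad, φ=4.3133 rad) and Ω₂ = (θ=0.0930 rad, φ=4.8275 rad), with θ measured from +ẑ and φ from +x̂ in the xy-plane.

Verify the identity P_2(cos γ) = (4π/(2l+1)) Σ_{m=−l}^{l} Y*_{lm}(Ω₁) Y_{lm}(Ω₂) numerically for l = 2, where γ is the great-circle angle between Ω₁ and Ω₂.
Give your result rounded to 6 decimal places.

0.244207

Term-by-term m-sum for l=2 (normalisation 4π/5 = 2.513274):
  m=-2: Y*=(-0.113812, 0.116759)  Y=(-0.003243, 0.000760)  product (0.000280, -0.000465)
  m=-1: Y*=(0.148266, 0.351574)  Y=(0.008205, 0.070961)  product (-0.023731, 0.013406)
  m=+0: Y*=(0.231391, -0.000000)  Y=(0.622623, 0.000000)  product (0.144069, 0.000000)
  m=+1: Y*=(-0.148266, 0.351574)  Y=(-0.008205, 0.070961)  product (-0.023731, -0.013406)
  m=+2: Y*=(-0.113812, -0.116759)  Y=(-0.003243, -0.000760)  product (0.000280, 0.000465)
Σ over m = (0.097167, 0.000000); ×(4π/5) → (0.244207, 0.000000). Real part: 0.244207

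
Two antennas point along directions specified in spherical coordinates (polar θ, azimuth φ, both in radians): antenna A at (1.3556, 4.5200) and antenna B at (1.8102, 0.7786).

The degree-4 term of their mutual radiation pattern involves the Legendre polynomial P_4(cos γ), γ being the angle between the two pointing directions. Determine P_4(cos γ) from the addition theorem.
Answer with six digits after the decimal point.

Term-by-term m-sum for l=4 (normalisation 4π/9 = 1.396263):
  m=-4: Y*=(0.289511, -0.280480)  Y=(-0.394021, -0.010717)  product (-0.117079, 0.107412)
  m=-3: Y*=(0.135982, 0.208840)  Y=(0.188456, 0.196304)  product (-0.015370, 0.066051)
  m=-2: Y*=(0.201468, -0.081587)  Y=(-0.002603, 0.191434)  product (0.015094, 0.038780)
  m=-1: Y*=(0.050588, 0.259694)  Y=(0.202213, -0.199482)  product (0.062034, 0.042422)
  m=+0: Y*=(0.180344, -0.000000)  Y=(0.150621, 0.000000)  product (0.027163, 0.000000)
  m=+1: Y*=(-0.050588, 0.259694)  Y=(-0.202213, -0.199482)  product (0.062034, -0.042422)
  m=+2: Y*=(0.201468, 0.081587)  Y=(-0.002603, -0.191434)  product (0.015094, -0.038780)
  m=+3: Y*=(-0.135982, 0.208840)  Y=(-0.188456, 0.196304)  product (-0.015370, -0.066051)
  m=+4: Y*=(0.289511, 0.280480)  Y=(-0.394021, 0.010717)  product (-0.117079, -0.107412)
Accumulated sum (-0.083478, 0.000000); after 4π/(2l+1) scaling, (-0.116558, 0.000000) ⇒ P_4 = -0.116558

-0.116558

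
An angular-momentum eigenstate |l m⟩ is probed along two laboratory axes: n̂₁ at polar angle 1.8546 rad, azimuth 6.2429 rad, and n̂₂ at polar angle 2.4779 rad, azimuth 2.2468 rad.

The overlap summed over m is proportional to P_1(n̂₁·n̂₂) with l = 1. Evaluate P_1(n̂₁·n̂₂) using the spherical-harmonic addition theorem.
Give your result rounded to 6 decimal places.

Addition theorem: P_1(cos γ) = (4π/3) Σ_m Y*_{lm}(Ω₁) Y_{lm}(Ω₂), m = −1…1:
  m=-1: Y*=0.33140 - 0.01336j  Y=-0.13317 - 0.16603j  product -0.04635 - 0.05324j
  m=+0: Y*=-0.13681 + 0.00000j  Y=-0.38488 + 0.00000j  product 0.05266 + 0.00000j
  m=+1: Y*=-0.33140 - 0.01336j  Y=0.13317 - 0.16603j  product -0.04635 + 0.05324j
Accumulated sum -0.04004 + 0.00000j; after 4π/(2l+1) scaling, -0.16773 + 0.00000j ⇒ P_1 = -0.167729

-0.167729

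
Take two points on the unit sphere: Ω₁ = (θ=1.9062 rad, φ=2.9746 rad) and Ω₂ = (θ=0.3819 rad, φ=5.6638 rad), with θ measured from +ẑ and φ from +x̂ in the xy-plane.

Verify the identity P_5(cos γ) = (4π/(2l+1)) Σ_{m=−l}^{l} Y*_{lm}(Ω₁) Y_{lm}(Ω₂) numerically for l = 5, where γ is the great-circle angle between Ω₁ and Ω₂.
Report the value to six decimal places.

Expand P_5 via completeness: Σ_{m} conj(Y_{5,m}) at Ω₁ times Y_{5,m} at Ω₂ —
  m=-5: -0.23388 + 0.25830j × -0.00333 + 0.00015j = 0.00074 - 0.00090j  (running Σ = 0.00074 - 0.00090j)
  m=-4: -0.30154 + 0.23790j × -0.02069 + 0.01619j = 0.00239 - 0.00981j  (running Σ = 0.00313 - 0.01070j)
  m=-3: 0.00637 - 0.00349j × -0.03426 + 0.11592j = 0.00019 + 0.00086j  (running Σ = 0.00331 - 0.00984j)
  m=-2: 0.31718 - 0.11006j × 0.11273 + 0.32696j = 0.07174 + 0.09130j  (running Σ = 0.07506 + 0.08146j)
  m=-1: 0.08060 - 0.01359j × 0.43892 + 0.31294j = 0.03963 + 0.01926j  (running Σ = 0.11469 + 0.10072j)
  m=0: -0.31395 + 0.00000j × 0.15599 + 0.00000j = -0.04897 + 0.00000j  (running Σ = 0.06571 + 0.10072j)
  m=1: -0.08060 - 0.01359j × -0.43892 + 0.31294j = 0.03963 - 0.01926j  (running Σ = 0.10534 + 0.08146j)
  m=2: 0.31718 + 0.11006j × 0.11273 - 0.32696j = 0.07174 - 0.09130j  (running Σ = 0.17709 - 0.00984j)
  m=3: -0.00637 - 0.00349j × 0.03426 + 0.11592j = 0.00019 - 0.00086j  (running Σ = 0.17727 - 0.01070j)
  m=4: -0.30154 - 0.23790j × -0.02069 - 0.01619j = 0.00239 + 0.00981j  (running Σ = 0.17966 - 0.00090j)
  m=5: 0.23388 + 0.25830j × 0.00333 + 0.00015j = 0.00074 + 0.00090j  (running Σ = 0.18040 + 0.00000j)
Total Σ_m = 0.18040 + 0.00000j. Multiply by 1.142397: 0.20609 + 0.00000j. P_5(cos γ) = 0.206089

0.206089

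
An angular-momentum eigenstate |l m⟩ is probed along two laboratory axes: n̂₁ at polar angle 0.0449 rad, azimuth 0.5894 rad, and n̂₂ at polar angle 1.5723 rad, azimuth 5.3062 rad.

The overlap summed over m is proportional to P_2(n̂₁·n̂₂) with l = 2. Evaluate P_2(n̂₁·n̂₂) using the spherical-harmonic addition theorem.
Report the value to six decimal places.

-0.499997

Term-by-term m-sum for l=2 (normalisation 4π/5 = 2.513274):
  m=-2: +0.000297+0.000719i × -0.144415+0.358262i = -0.000301+0.000003i  (running Σ = -0.000301+0.000003i)
  m=-1: +0.028796+0.019256i × -0.000650-0.000963i = -0.000000-0.000040i  (running Σ = -0.000301-0.000038i)
  m=0: +0.628877-0.000000i × -0.315389+0.000000i = -0.198341+0.000000i  (running Σ = -0.198642-0.000038i)
  m=1: -0.028796+0.019256i × +0.000650-0.000963i = -0.000000+0.000040i  (running Σ = -0.198642+0.000003i)
  m=2: +0.000297-0.000719i × -0.144415-0.358262i = -0.000301-0.000003i  (running Σ = -0.198943+0.000000i)
Accumulated sum -0.198943+0.000000i; after 4π/(2l+1) scaling, -0.499997+0.000000i ⇒ P_2 = -0.499997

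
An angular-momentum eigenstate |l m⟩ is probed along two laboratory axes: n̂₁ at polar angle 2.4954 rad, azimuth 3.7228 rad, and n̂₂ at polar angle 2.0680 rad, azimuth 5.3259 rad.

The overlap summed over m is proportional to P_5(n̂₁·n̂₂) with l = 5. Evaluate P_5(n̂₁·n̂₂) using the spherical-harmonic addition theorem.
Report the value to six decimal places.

Summing Y*_{l m}(θ₁,φ₁)·Y_{l m}(θ₂,φ₂) over m ∈ [−5, 5]; prefactor 4π/(2·5+1) = 1.142397:
  term(m=-5) = -0.00144 - 0.00883j   from Y*(Ω₁)=0.03573 - 0.00858j, Y(Ω₂)=0.01801 - 0.24277j
  term(m=-4) = 0.06382 - 0.00829j   from Y*(Ω₁)=0.10546 - 0.11230j, Y(Ω₂)=0.32285 + 0.26513j
  term(m=-3) = 0.00852 + 0.08761j   from Y*(Ω₁)=0.06152 - 0.35244j, Y(Ω₂)=-0.23714 + 0.06556j
  term(m=-2) = 0.08855 - 0.00573j   from Y*(Ω₁)=-0.17773 - 0.41075j, Y(Ω₂)=-0.06682 + 0.18666j
  term(m=-1) = 0.00117 + 0.03625j   from Y*(Ω₁)=-0.09807 - 0.06442j, Y(Ω₂)=-0.17797 - 0.25275j
  term(m=+0) = -0.04893 + 0.00000j   from Y*(Ω₁)=0.37557 + 0.00000j, Y(Ω₂)=-0.13029 + 0.00000j
  term(m=+1) = 0.00117 - 0.03625j   from Y*(Ω₁)=0.09807 - 0.06442j, Y(Ω₂)=0.17797 - 0.25275j
  term(m=+2) = 0.08855 + 0.00573j   from Y*(Ω₁)=-0.17773 + 0.41075j, Y(Ω₂)=-0.06682 - 0.18666j
  term(m=+3) = 0.00852 - 0.08761j   from Y*(Ω₁)=-0.06152 - 0.35244j, Y(Ω₂)=0.23714 + 0.06556j
  term(m=+4) = 0.06382 + 0.00829j   from Y*(Ω₁)=0.10546 + 0.11230j, Y(Ω₂)=0.32285 - 0.26513j
  term(m=+5) = -0.00144 + 0.00883j   from Y*(Ω₁)=-0.03573 - 0.00858j, Y(Ω₂)=-0.01801 - 0.24277j
Total Σ_m = 0.27231 + 0.00000j. Multiply by 1.142397: 0.31109 + 0.00000j. P_5(cos γ) = 0.311086

0.311086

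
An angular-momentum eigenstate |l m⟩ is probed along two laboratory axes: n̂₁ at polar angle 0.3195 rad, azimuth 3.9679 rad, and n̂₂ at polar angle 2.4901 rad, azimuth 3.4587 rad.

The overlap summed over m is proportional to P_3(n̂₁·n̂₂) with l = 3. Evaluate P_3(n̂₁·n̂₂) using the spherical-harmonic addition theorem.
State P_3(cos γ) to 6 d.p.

0.373052

Expand P_3 via completeness: Σ_{m} conj(Y_{3,m}) at Ω₁ times Y_{3,m} at Ω₂ —
  [-3]  conj(Y_{3,-3})(Ω₁) = (0.010192, -0.007954) ; Y_{3,-3}(Ω₂) = (-0.054010, 0.075738) ; Δ = (0.000052, 0.001202)
  [-2]  conj(Y_{3,-2})(Ω₁) = (-0.007823, 0.095400) ; Y_{3,-2}(Ω₂) = (-0.240700, 0.177057) ; Δ = (-0.015008, -0.024348)
  [-1]  conj(Y_{3,-1})(Ω₁) = (-0.241199, -0.261787) ; Y_{3,-1}(Ω₂) = (-0.402475, 0.132085) ; Δ = (0.131655, 0.073504)
  [+0]  conj(Y_{3,0})(Ω₁) = (0.533821, -0.000000) ; Y_{3,0}(Ω₂) = (-0.047940, 0.000000) ; Δ = (-0.025591, 0.000000)
  [+1]  conj(Y_{3,1})(Ω₁) = (0.241199, -0.261787) ; Y_{3,1}(Ω₂) = (0.402475, 0.132085) ; Δ = (0.131655, -0.073504)
  [+2]  conj(Y_{3,2})(Ω₁) = (-0.007823, -0.095400) ; Y_{3,2}(Ω₂) = (-0.240700, -0.177057) ; Δ = (-0.015008, 0.024348)
  [+3]  conj(Y_{3,3})(Ω₁) = (-0.010192, -0.007954) ; Y_{3,3}(Ω₂) = (0.054010, 0.075738) ; Δ = (0.000052, -0.001202)
Total Σ_m = (0.207806, 0.000000). Multiply by 1.795196: (0.373052, 0.000000). P_3(cos γ) = 0.373052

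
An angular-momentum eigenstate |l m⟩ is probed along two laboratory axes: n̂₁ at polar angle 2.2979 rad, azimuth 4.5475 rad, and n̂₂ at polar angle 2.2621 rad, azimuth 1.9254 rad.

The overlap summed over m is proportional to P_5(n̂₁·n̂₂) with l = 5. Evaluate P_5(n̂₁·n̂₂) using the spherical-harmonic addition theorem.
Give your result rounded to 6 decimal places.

-0.138445

Addition theorem: P_5(cos γ) = (4π/11) Σ_m Y*_{lm}(Ω₁) Y_{lm}(Ω₂), m = −5…5:
  term(m=-5) = 0.01164 + 0.00704j   from Y*(Ω₁)=-0.07931 - 0.07335j, Y(Ω₂)=-0.12340 + 0.02530j
  term(m=-4) = -0.04867 - 0.08758j   from Y*(Ω₁)=-0.24020 + 0.18625j, Y(Ω₂)=-0.05004 + 0.32583j
  term(m=-3) = -0.00222 + 0.18054j   from Y*(Ω₁)=0.20385 + 0.37792j, Y(Ω₂)=0.36760 + 0.20417j
  term(m=-2) = 0.01460 - 0.02482j   from Y*(Ω₁)=0.19365 - 0.06628j, Y(Ω₂)=0.10677 - 0.09162j
  term(m=-1) = -0.06797 + 0.03887j   from Y*(Ω₁)=0.04266 + 0.25636j, Y(Ω₂)=0.10461 + 0.28255j
  term(m=+0) = 0.06404 + 0.00000j   from Y*(Ω₁)=0.28217 + 0.00000j, Y(Ω₂)=0.22696 + 0.00000j
  term(m=+1) = -0.06797 - 0.03887j   from Y*(Ω₁)=-0.04266 + 0.25636j, Y(Ω₂)=-0.10461 + 0.28255j
  term(m=+2) = 0.01460 + 0.02482j   from Y*(Ω₁)=0.19365 + 0.06628j, Y(Ω₂)=0.10677 + 0.09162j
  term(m=+3) = -0.00222 - 0.18054j   from Y*(Ω₁)=-0.20385 + 0.37792j, Y(Ω₂)=-0.36760 + 0.20417j
  term(m=+4) = -0.04867 + 0.08758j   from Y*(Ω₁)=-0.24020 - 0.18625j, Y(Ω₂)=-0.05004 - 0.32583j
  term(m=+5) = 0.01164 - 0.00704j   from Y*(Ω₁)=0.07931 - 0.07335j, Y(Ω₂)=0.12340 + 0.02530j
Accumulated sum -0.12119 - 0.00000j; after 4π/(2l+1) scaling, -0.13844 - 0.00000j ⇒ P_5 = -0.138445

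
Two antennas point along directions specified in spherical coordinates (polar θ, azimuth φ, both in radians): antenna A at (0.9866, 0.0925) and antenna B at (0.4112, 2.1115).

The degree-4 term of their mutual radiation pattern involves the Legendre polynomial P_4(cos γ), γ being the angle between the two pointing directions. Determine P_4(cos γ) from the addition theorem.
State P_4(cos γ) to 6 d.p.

Summing Y*_{l m}(θ₁,φ₁)·Y_{l m}(θ₂,φ₂) over m ∈ [−4, 4]; prefactor 4π/(2·4+1) = 1.396263:
  m=-4: Y*=+0.199757+0.077478i  Y=-0.006304-0.009374i  product -0.000533-0.002361i
  m=-3: Y*=+0.385353+0.109768i  Y=+0.073173-0.003758i  product +0.028610+0.006584i
  m=-2: Y*=+0.258376+0.048352i  Y=-0.122647+0.230279i  product -0.042824+0.053568i
  m=-1: Y*=-0.188699-0.017505i  Y=-0.257105-0.428232i  product +0.041019+0.085308i
  m=+0: Y*=-0.305408-0.000000i  Y=+0.264748+0.000000i  product -0.080856-0.000000i
  m=+1: Y*=+0.188699-0.017505i  Y=+0.257105-0.428232i  product +0.041019-0.085308i
  m=+2: Y*=+0.258376-0.048352i  Y=-0.122647-0.230279i  product -0.042824-0.053568i
  m=+3: Y*=-0.385353+0.109768i  Y=-0.073173-0.003758i  product +0.028610-0.006584i
  m=+4: Y*=+0.199757-0.077478i  Y=-0.006304+0.009374i  product -0.000533+0.002361i
Σ over m = -0.028310+0.000000i; ×(4π/9) → -0.039529+0.000000i. Real part: -0.039529

-0.039529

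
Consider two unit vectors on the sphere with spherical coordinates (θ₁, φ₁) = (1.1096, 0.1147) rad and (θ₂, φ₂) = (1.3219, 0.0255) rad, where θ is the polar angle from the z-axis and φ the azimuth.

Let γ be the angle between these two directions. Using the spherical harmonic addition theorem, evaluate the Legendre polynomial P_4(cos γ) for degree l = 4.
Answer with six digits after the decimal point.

0.755776

Term-by-term m-sum for l=4 (normalisation 4π/9 = 1.396263):
  m=-4: (0.255176, 0.126045) × (0.388426, -0.039757) = (0.104128, 0.038814)  (running Σ = (0.104128, 0.038814))
  m=-3: (0.376584, 0.134951) × (0.279875, -0.021452) = (0.108291, 0.029691)  (running Σ = (0.212419, 0.068505))
  m=-2: (0.100919, 0.023566) × (-0.180518, 0.009214) = (-0.018435, -0.003324)  (running Σ = (0.193985, 0.065181))
  m=-1: (-0.302243, -0.034820) × (-0.290769, 0.007416) = (0.088141, 0.007883)  (running Σ = (0.282126, 0.073064))
  m=0: (-0.165930, -0.000000) × (0.138416, 0.000000) = (-0.022967, -0.000000)  (running Σ = (0.259159, 0.073064))
  m=1: (0.302243, -0.034820) × (0.290769, 0.007416) = (0.088141, -0.007883)  (running Σ = (0.347300, 0.065181))
  m=2: (0.100919, -0.023566) × (-0.180518, -0.009214) = (-0.018435, 0.003324)  (running Σ = (0.328865, 0.068505))
  m=3: (-0.376584, 0.134951) × (-0.279875, -0.021452) = (0.108291, -0.029691)  (running Σ = (0.437156, 0.038814))
  m=4: (0.255176, -0.126045) × (0.388426, 0.039757) = (0.104128, -0.038814)  (running Σ = (0.541285, 0.000000))
Accumulated sum (0.541285, 0.000000); after 4π/(2l+1) scaling, (0.755776, 0.000000) ⇒ P_4 = 0.755776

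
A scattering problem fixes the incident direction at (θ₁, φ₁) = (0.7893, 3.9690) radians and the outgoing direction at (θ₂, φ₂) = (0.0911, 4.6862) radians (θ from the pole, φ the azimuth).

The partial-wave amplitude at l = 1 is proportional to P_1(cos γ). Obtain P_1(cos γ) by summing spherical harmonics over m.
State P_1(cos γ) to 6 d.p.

Summing Y*_{l m}(θ₁,φ₁)·Y_{l m}(θ₂,φ₂) over m ∈ [−1, 1]; prefactor 4π/(2·1+1) = 4.188790:
  m=-1: Y*=-0.16598 - 0.18055j  Y=-0.00082 + 0.03142j  product 0.00581 - 0.00507j
  m=+0: Y*=0.34414 + 0.00000j  Y=0.48658 + 0.00000j  product 0.16745 + 0.00000j
  m=+1: Y*=0.16598 - 0.18055j  Y=0.00082 + 0.03142j  product 0.00581 + 0.00507j
Σ over m = 0.17907 + 0.00000j; ×(4π/3) → 0.75009 + 0.00000j. Real part: 0.750091

0.750091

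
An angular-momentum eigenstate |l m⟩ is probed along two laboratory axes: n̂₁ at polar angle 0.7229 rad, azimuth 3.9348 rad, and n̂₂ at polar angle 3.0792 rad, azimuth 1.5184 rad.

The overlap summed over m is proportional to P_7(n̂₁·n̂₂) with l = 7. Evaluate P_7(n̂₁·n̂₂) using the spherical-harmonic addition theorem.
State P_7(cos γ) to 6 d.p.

0.155915

Addition theorem: P_7(cos γ) = (4π/15) Σ_m Y*_{lm}(Ω₁) Y_{lm}(Ω₂), m = −7…7:
  term(m=-7) = -0.00000 - 0.00000j   from Y*(Ω₁)=-0.02065 + 0.01851j, Y(Ω₂)=-0.00000 + 0.00000j
  term(m=-6) = 0.00000 - 0.00000j   from Y*(Ω₁)=0.00551 - 0.11749j, Y(Ω₂)=0.00000 + 0.00000j
  term(m=-5) = 0.00000 - 0.00000j   from Y*(Ω₁)=0.19922 + 0.21542j, Y(Ω₂)=0.00000 - 0.00000j
  term(m=-4) = 0.00005 + 0.00001j   from Y*(Ω₁)=-0.45414 - 0.01419j, Y(Ω₂)=-0.00011 - 0.00002j
  term(m=-3) = 0.00043 + 0.00062j   from Y*(Ω₁)=0.25737 - 0.24559j, Y(Ω₂)=-0.00033 + 0.00210j
  term(m=-2) = 0.00029 - 0.00240j   from Y*(Ω₁)=0.00131 - 0.08406j, Y(Ω₂)=0.02857 + 0.00300j
  term(m=-1) = 0.07323 - 0.06491j   from Y*(Ω₁)=0.27655 + 0.28090j, Y(Ω₂)=0.01300 - 0.24791j
  term(m=+0) = 0.03810 + 0.00000j   from Y*(Ω₁)=-0.03686 + 0.00000j, Y(Ω₂)=-1.03380 + 0.00000j
  term(m=+1) = 0.07323 + 0.06491j   from Y*(Ω₁)=-0.27655 + 0.28090j, Y(Ω₂)=-0.01300 - 0.24791j
  term(m=+2) = 0.00029 + 0.00240j   from Y*(Ω₁)=0.00131 + 0.08406j, Y(Ω₂)=0.02857 - 0.00300j
  term(m=+3) = 0.00043 - 0.00062j   from Y*(Ω₁)=-0.25737 - 0.24559j, Y(Ω₂)=0.00033 + 0.00210j
  term(m=+4) = 0.00005 - 0.00001j   from Y*(Ω₁)=-0.45414 + 0.01419j, Y(Ω₂)=-0.00011 + 0.00002j
  term(m=+5) = 0.00000 + 0.00000j   from Y*(Ω₁)=-0.19922 + 0.21542j, Y(Ω₂)=-0.00000 - 0.00000j
  term(m=+6) = 0.00000 + 0.00000j   from Y*(Ω₁)=0.00551 + 0.11749j, Y(Ω₂)=0.00000 - 0.00000j
  term(m=+7) = -0.00000 + 0.00000j   from Y*(Ω₁)=0.02065 + 0.01851j, Y(Ω₂)=0.00000 + 0.00000j
Σ over m = 0.18611 - 0.00000j; ×(4π/15) → 0.15591 - 0.00000j. Real part: 0.155915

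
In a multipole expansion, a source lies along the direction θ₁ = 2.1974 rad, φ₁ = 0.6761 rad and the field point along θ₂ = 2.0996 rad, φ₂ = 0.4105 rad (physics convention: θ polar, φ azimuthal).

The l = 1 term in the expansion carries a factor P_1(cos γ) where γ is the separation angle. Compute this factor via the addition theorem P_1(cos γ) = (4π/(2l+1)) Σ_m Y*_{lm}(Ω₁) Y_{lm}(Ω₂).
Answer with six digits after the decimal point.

Addition theorem: P_1(cos γ) = (4π/3) Σ_m Y*_{lm}(Ω₁) Y_{lm}(Ω₂), m = −1…1:
  m=-1: Y*=(0.218295, 0.175123)  Y=(0.273521, -0.119043)  product (0.080555, 0.021913)
  m=+0: Y*=(-0.286515, -0.000000)  Y=(-0.246500, 0.000000)  product (0.070626, 0.000000)
  m=+1: Y*=(-0.218295, 0.175123)  Y=(-0.273521, -0.119043)  product (0.080555, -0.021913)
Total Σ_m = (0.231737, 0.000000). Multiply by 4.188790: (0.970698, 0.000000). P_1(cos γ) = 0.970698

0.970698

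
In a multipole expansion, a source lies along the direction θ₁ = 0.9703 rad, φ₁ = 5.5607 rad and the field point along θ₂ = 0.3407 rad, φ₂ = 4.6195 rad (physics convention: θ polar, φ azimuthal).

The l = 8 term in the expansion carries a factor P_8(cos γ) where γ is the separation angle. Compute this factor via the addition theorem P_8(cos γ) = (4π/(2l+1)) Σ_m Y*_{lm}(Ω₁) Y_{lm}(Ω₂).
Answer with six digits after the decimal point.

0.311267

Summing Y*_{l m}(θ₁,φ₁)·Y_{l m}(θ₂,φ₂) over m ∈ [−8, 8]; prefactor 4π/(2·8+1) = 0.739198:
  [-8]  conj(Y_{8,-8})(Ω₁) = +0.096947+0.053379i ; Y_{8,-8}(Ω₂) = +0.000059+0.000054i ; Δ = +0.000003+0.000008i
  [-7]  conj(Y_{8,-7})(Ω₁) = +0.102536+0.285313i ; Y_{8,-7}(Ω₂) = +0.000547-0.000719i ; Δ = +0.000261+0.000082i
  [-6]  conj(Y_{8,-6})(Ω₁) = -0.165824+0.418230i ; Y_{8,-6}(Ω₂) = -0.005481-0.003416i ; Δ = +0.002337-0.001726i
  [-5]  conj(Y_{8,-5})(Ω₁) = -0.280103+0.142577i ; Y_{8,-5}(Ω₂) = -0.014766+0.029473i ; Δ = -0.000066-0.010361i
  [-4]  conj(Y_{8,-4})(Ω₁) = +0.102498+0.026353i ; Y_{8,-4}(Ω₂) = +0.114737+0.044708i ; Δ = +0.010582+0.007606i
  [-3]  conj(Y_{8,-3})(Ω₁) = +0.206468+0.303967i ; Y_{8,-3}(Ω₂) = +0.090236-0.315386i ; Δ = +0.114498-0.037688i
  [-2]  conj(Y_{8,-2})(Ω₁) = -0.010661+0.084284i ; Y_{8,-2}(Ω₂) = -0.556229-0.104541i ; Δ = +0.014741-0.045767i
  [-1]  conj(Y_{8,-1})(Ω₁) = +0.246795-0.217543i ; Y_{8,-1}(Ω₂) = -0.041248+0.442784i ; Δ = +0.086145+0.118250i
  [+0]  conj(Y_{8,0})(Ω₁) = +0.136874-0.000000i ; Y_{8,0}(Ω₂) = -0.262397+0.000000i ; Δ = -0.035915+0.000000i
  [+1]  conj(Y_{8,1})(Ω₁) = -0.246795-0.217543i ; Y_{8,1}(Ω₂) = +0.041248+0.442784i ; Δ = +0.086145-0.118250i
  [+2]  conj(Y_{8,2})(Ω₁) = -0.010661-0.084284i ; Y_{8,2}(Ω₂) = -0.556229+0.104541i ; Δ = +0.014741+0.045767i
  [+3]  conj(Y_{8,3})(Ω₁) = -0.206468+0.303967i ; Y_{8,3}(Ω₂) = -0.090236-0.315386i ; Δ = +0.114498+0.037688i
  [+4]  conj(Y_{8,4})(Ω₁) = +0.102498-0.026353i ; Y_{8,4}(Ω₂) = +0.114737-0.044708i ; Δ = +0.010582-0.007606i
  [+5]  conj(Y_{8,5})(Ω₁) = +0.280103+0.142577i ; Y_{8,5}(Ω₂) = +0.014766+0.029473i ; Δ = -0.000066+0.010361i
  [+6]  conj(Y_{8,6})(Ω₁) = -0.165824-0.418230i ; Y_{8,6}(Ω₂) = -0.005481+0.003416i ; Δ = +0.002337+0.001726i
  [+7]  conj(Y_{8,7})(Ω₁) = -0.102536+0.285313i ; Y_{8,7}(Ω₂) = -0.000547-0.000719i ; Δ = +0.000261-0.000082i
  [+8]  conj(Y_{8,8})(Ω₁) = +0.096947-0.053379i ; Y_{8,8}(Ω₂) = +0.000059-0.000054i ; Δ = +0.000003-0.000008i
Σ over m = +0.421088-0.000000i; ×(4π/17) → +0.311267-0.000000i. Real part: 0.311267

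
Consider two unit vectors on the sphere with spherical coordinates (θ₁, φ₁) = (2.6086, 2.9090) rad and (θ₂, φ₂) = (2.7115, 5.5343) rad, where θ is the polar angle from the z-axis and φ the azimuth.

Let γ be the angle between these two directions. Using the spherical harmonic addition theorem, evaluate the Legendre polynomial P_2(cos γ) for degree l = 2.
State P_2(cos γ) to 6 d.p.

0.037491

Expand P_2 via completeness: Σ_{m} conj(Y_{2,m}) at Ω₁ times Y_{2,m} at Ω₂ —
  m=-2: (0.089131, -0.044737) × (0.004900, 0.066975) = (0.003433, 0.005750)  (running Σ = (0.003433, 0.005750))
  m=-1: (0.328988, -0.077931) × (-0.214447, -0.199332) = (-0.086085, -0.048866)  (running Σ = (-0.082652, -0.043116))
  m=0: (0.386501, -0.000000) × (0.466289, 0.000000) = (0.180221, 0.000000)  (running Σ = (0.097569, -0.043116))
  m=1: (-0.328988, -0.077931) × (0.214447, -0.199332) = (-0.086085, 0.048866)  (running Σ = (0.011484, 0.005750))
  m=2: (0.089131, 0.044737) × (0.004900, -0.066975) = (0.003433, -0.005750)  (running Σ = (0.014917, -0.000000))
Σ over m = (0.014917, -0.000000); ×(4π/5) → (0.037491, -0.000000). Real part: 0.037491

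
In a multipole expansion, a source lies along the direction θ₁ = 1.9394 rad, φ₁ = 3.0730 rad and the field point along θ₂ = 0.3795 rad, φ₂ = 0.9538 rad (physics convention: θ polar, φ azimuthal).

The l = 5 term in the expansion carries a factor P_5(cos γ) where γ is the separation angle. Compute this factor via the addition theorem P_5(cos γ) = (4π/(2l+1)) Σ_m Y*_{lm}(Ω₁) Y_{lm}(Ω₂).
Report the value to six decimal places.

Term-by-term m-sum for l=5 (normalisation 4π/11 = 1.142397):
  [-5]  conj(Y_{5,-5})(Ω₁) = (-0.308744, 0.110245) ; Y_{5,-5}(Ω₂) = (0.000183, 0.003233) ; Δ = (-0.000413, -0.000978)
  [-4]  conj(Y_{5,-4})(Ω₁) = (-0.385459, 0.108495) ; Y_{5,-4}(Ω₂) = (-0.020068, 0.016017) ; Δ = (0.005998, -0.008351)
  [-3]  conj(Y_{5,-3})(Ω₁) = (-0.046299, 0.009664) ; Y_{5,-3}(Ω₂) = (-0.114340, -0.032903) ; Δ = (0.005612, 0.000418)
  [-2]  conj(Y_{5,-2})(Ω₁) = (0.321366, -0.044365) ; Y_{5,-2}(Ω₂) = (-0.113395, -0.323852) ; Δ = (-0.050809, -0.099044)
  [-1]  conj(Y_{5,-1})(Ω₁) = (0.138187, -0.009493) ; Y_{5,-1}(Ω₂) = (0.312552, -0.440597) ; Δ = (0.039008, -0.063852)
  [+0]  conj(Y_{5,0})(Ω₁) = (-0.293878, -0.000000) ; Y_{5,0}(Ω₂) = (0.163079, 0.000000) ; Δ = (-0.047925, -0.000000)
  [+1]  conj(Y_{5,1})(Ω₁) = (-0.138187, -0.009493) ; Y_{5,1}(Ω₂) = (-0.312552, -0.440597) ; Δ = (0.039008, 0.063852)
  [+2]  conj(Y_{5,2})(Ω₁) = (0.321366, 0.044365) ; Y_{5,2}(Ω₂) = (-0.113395, 0.323852) ; Δ = (-0.050809, 0.099044)
  [+3]  conj(Y_{5,3})(Ω₁) = (0.046299, 0.009664) ; Y_{5,3}(Ω₂) = (0.114340, -0.032903) ; Δ = (0.005612, -0.000418)
  [+4]  conj(Y_{5,4})(Ω₁) = (-0.385459, -0.108495) ; Y_{5,4}(Ω₂) = (-0.020068, -0.016017) ; Δ = (0.005998, 0.008351)
  [+5]  conj(Y_{5,5})(Ω₁) = (0.308744, 0.110245) ; Y_{5,5}(Ω₂) = (-0.000183, 0.003233) ; Δ = (-0.000413, 0.000978)
Σ over m = (-0.049135, 0.000000); ×(4π/11) → (-0.056132, 0.000000). Real part: -0.056132

-0.056132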